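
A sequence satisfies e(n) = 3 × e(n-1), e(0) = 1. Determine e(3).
Computing step by step:
e(0) = 1
e(1) = 3 × 1 = 3
e(2) = 3 × 3 = 9
e(3) = 3 × 9 = 27

27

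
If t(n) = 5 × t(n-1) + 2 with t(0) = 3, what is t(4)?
Computing step by step:
t(0) = 3
t(1) = 5 × 3 + 2 = 17
t(2) = 5 × 17 + 2 = 87
t(3) = 5 × 87 + 2 = 437
t(4) = 5 × 437 + 2 = 2187

2187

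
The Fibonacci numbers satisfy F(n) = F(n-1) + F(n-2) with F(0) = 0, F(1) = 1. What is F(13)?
Computing the sequence terms:
0, 1, 1, 2, 3, 5, 8, 13, 21, 34, 55, 89, 144, 233

233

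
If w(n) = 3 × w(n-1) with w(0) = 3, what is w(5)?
Computing step by step:
w(0) = 3
w(1) = 3 × 3 = 9
w(2) = 3 × 9 = 27
w(3) = 3 × 27 = 81
w(4) = 3 × 81 = 243
w(5) = 3 × 243 = 729

729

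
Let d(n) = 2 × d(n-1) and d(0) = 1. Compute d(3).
Computing step by step:
d(0) = 1
d(1) = 2 × 1 = 2
d(2) = 2 × 2 = 4
d(3) = 2 × 4 = 8

8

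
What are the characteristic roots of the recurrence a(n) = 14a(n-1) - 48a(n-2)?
Substitute a(n) = rⁿ and divide through by rⁿ⁻²: r² - 14r + 48 = 0
Factor: (r - 6)(r - 8) = 0, so r = 6, 8.
General solution: a(n) = A·6ⁿ + B·8ⁿ

Characteristic: r² - 14r + 48 = 0, Roots: r = 6, 8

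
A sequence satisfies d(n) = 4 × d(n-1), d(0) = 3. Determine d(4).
Computing step by step:
d(0) = 3
d(1) = 4 × 3 = 12
d(2) = 4 × 12 = 48
d(3) = 4 × 48 = 192
d(4) = 4 × 192 = 768

768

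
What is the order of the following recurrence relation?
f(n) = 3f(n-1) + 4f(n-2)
The order is the largest lag k for which f(n-k) appears. Here the deepest term is f(n-2), so the order is 2.

Order 2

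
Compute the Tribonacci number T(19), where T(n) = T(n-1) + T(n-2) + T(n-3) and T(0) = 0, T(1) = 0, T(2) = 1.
Computing the sequence terms:
0, 0, 1, 1, 2, 4, 7, 13, 24, 44, 81, 149, 274, 504, 927, 1705, 3136, 5768, 10609, 19513

19513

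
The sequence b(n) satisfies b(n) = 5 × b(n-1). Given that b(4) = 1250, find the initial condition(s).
In general b(n) = 5ⁿ · b(0). At n = 4: b(0) = b(4) / 5^4 = 1250 / 625 = 2.

b(0) = 2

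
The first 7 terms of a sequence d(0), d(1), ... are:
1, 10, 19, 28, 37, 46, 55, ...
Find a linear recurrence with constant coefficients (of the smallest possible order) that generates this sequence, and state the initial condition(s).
Look for the lowest-order linear relation among consecutive terms.
Observation: consecutive differences are constant (= 9).
Check at n=2: 1·10 + 9 = 19. ✓

d(n) = d(n-1) + 9, d(0) = 1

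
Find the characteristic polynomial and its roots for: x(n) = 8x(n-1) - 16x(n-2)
Substitute x(n) = rⁿ and divide through by rⁿ⁻²: r² - 8r + 16 = 0
Factor: (r - 4)² = 0, so r = 4 (double root).
General solution: x(n) = (A + Bn)·4ⁿ

Characteristic: r² - 8r + 16 = 0, Roots: r = 4 (double root)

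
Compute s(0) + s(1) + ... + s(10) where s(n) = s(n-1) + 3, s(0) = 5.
Computing the sequence terms: 5, 8, 11, 14, 17, 20, 23, 26, 29, 32, 35
Adding these values together:

220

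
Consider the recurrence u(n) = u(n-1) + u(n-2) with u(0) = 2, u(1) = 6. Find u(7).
Computing the sequence terms:
2, 6, 8, 14, 22, 36, 58, 94

94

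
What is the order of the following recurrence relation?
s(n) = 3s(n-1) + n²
The order is the largest lag k for which s(n-k) appears. Here the deepest term is s(n-1) (the n² term is non-homogeneous and does not affect the order), so the order is 1.

Order 1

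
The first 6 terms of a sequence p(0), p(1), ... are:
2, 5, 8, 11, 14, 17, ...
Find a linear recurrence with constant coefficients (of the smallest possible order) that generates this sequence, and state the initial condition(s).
Look for the lowest-order linear relation among consecutive terms.
Observation: consecutive differences are constant (= 3).
Check at n=2: 1·5 + 3 = 8. ✓

p(n) = p(n-1) + 3, p(0) = 2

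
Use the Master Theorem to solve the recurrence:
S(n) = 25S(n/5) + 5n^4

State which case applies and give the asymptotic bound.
Master Theorem template: S(n) = a·S(n/b) + f(n).
Here: a=25, b=5, f(n)=5n^4
Compute log_b(a) = log_5(25) = 2.
f(n) = 5n^4 = Ω(n^(2+ε)) with ε = 2, and the regularity condition holds (a·f(n/b) = (a/b^4)·f(n) with a/b^4 = 5^-2 < 1). Case 3: S(n) = Θ(f(n)) = Θ(n^4).

Case 3: S(n) = Θ(n^4)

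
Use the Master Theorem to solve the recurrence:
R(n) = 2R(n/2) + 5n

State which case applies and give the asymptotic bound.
Master Theorem template: R(n) = a·R(n/b) + f(n).
Here: a=2, b=2, f(n)=5n
Compute log_b(a) = log_2(2) = 1.
f(n) = 5n = Θ(n). Case 2: R(n) = Θ(n log n).

Case 2: R(n) = Θ(n log n)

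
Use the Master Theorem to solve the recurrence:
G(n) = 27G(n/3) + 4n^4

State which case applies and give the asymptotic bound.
Master Theorem template: G(n) = a·G(n/b) + f(n).
Here: a=27, b=3, f(n)=4n^4
Compute log_b(a) = log_3(27) = 3.
f(n) = 4n^4 = Ω(n^(3+ε)) with ε = 1, and the regularity condition holds (a·f(n/b) = (a/b^4)·f(n) with a/b^4 = 3^-1 < 1). Case 3: G(n) = Θ(f(n)) = Θ(n^4).

Case 3: G(n) = Θ(n^4)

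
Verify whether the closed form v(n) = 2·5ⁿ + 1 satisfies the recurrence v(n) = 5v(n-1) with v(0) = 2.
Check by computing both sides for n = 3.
From the recurrence with v(0) = 2:
  v(0) = 2, v(1) = 10, v(2) = 50, v(3) = 250
  so the recurrence gives v(3) = 250.
From the proposed closed form v(n) = 2·5ⁿ + 1:
  v(3) = 251.
The recurrence gives 250 but the closed form gives 251, so the closed form does not satisfy the recurrence.

No, the closed form is incorrect.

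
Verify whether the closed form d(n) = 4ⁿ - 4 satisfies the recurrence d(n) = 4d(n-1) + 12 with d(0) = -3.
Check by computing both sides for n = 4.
From the recurrence with d(0) = -3:
  d(0) = -3, d(1) = 0, d(2) = 12, d(3) = 60, d(4) = 252
  so the recurrence gives d(4) = 252.
From the proposed closed form d(n) = 4ⁿ - 4:
  d(4) = 252.
Both sides give 252 at n = 4, and the initial condition(s) match, so the closed form is consistent.

Yes, the closed form is correct.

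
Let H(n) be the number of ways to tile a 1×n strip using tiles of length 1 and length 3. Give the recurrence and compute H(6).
Condition on the last tile: it has length 1 (leaving a 1×(n-1) strip) or length 3 (leaving a 1×(n-3) strip), so H(n) = H(n-1) + H(n-3) (order-3 linear recurrence).
For 0 ≤ i < 3 only unit tiles fit, so H(i) = 1.
Iterating the recurrence: H(3) = 2, H(4) = 3, H(5) = 4, H(6) = 6.

H(n) = H(n-1) + H(n-3), with H(i) = 1 for 0 ≤ i < 3; H(6) = 6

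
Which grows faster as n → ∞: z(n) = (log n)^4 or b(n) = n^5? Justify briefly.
Comparing growth rates:
Growth-rate hierarchy: log n ≺ any polynomial ≺ any exponential cⁿ (c>1) ≺ n! ≺ nⁿ.
polynomial degree 5 dominates polylogarithmic (log n)^4 asymptotically.

b(n) grows faster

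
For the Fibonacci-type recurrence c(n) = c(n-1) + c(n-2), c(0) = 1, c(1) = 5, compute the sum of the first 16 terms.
Computing the sequence terms: 1, 5, 6, 11, 17, 28, 45, 73, 118, 191, 309, 500, 809, 1309, 2118, 3427
Adding these values together:

8967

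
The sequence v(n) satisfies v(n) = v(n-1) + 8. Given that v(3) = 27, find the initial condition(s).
v(3) = v(0) + 3·8, so v(0) = 27 - 24 = 3.

v(0) = 3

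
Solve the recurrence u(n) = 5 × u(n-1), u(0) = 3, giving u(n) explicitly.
Recurrence: u(n) = 5 × u(n-1), initial: u(0) = 3.
Each term is 5 times the previous, so this is geometric with ratio 5. After n steps: u(n) = u(0)·5ⁿ = 3·5ⁿ.

u(n) = 3·5ⁿ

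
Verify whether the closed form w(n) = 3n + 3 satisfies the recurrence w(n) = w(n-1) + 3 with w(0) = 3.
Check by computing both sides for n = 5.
From the recurrence with w(0) = 3:
  w(0) = 3, w(1) = 6, w(2) = 9, w(3) = 12, w(4) = 15, w(5) = 18
  so the recurrence gives w(5) = 18.
From the proposed closed form w(n) = 3n + 3:
  w(5) = 18.
Both sides give 18 at n = 5, and the initial condition(s) match, so the closed form is consistent.

Yes, the closed form is correct.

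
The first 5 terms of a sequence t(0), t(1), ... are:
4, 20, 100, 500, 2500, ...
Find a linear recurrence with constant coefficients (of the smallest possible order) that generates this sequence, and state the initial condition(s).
Look for the lowest-order linear relation among consecutive terms.
Observation: each term is 5× the previous.
Check at n=2: 5·20 = 100. ✓

t(n) = 5 × t(n-1), t(0) = 4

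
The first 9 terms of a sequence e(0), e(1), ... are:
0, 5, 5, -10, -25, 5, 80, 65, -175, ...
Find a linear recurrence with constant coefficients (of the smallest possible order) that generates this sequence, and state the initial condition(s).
Look for the lowest-order linear relation among consecutive terms.
Observation: e(n) - 1·e(n-1) - (-3)·e(n-2) = 0 holds for the shown terms, and no order-1 relation e(n) = α·e(n-1) + β fits.
Check at n=3: 1·5 + (-3)·5 = -10. ✓

e(n) = e(n-1) - 3e(n-2), e(0) = 0, e(1) = 5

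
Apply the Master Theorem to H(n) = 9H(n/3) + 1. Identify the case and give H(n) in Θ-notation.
Master Theorem template: H(n) = a·H(n/b) + f(n).
Here: a=9, b=3, f(n)=1
Compute log_b(a) = log_3(9) = 2.
f(n) = 1 = O(n^(2-ε)) with ε = 2. Case 1: H(n) = Θ(n^log_b(a)) = Θ(n^2).

Case 1: H(n) = Θ(n^2)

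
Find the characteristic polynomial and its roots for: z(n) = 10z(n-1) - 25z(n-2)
Substitute z(n) = rⁿ and divide through by rⁿ⁻²: r² - 10r + 25 = 0
Factor: (r - 5)² = 0, so r = 5 (double root).
General solution: z(n) = (A + Bn)·5ⁿ

Characteristic: r² - 10r + 25 = 0, Roots: r = 5 (double root)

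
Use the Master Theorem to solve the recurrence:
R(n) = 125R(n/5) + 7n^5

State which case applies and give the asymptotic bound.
Master Theorem template: R(n) = a·R(n/b) + f(n).
Here: a=125, b=5, f(n)=7n^5
Compute log_b(a) = log_5(125) = 3.
f(n) = 7n^5 = Ω(n^(3+ε)) with ε = 2, and the regularity condition holds (a·f(n/b) = (a/b^5)·f(n) with a/b^5 = 5^-2 < 1). Case 3: R(n) = Θ(f(n)) = Θ(n^5).

Case 3: R(n) = Θ(n^5)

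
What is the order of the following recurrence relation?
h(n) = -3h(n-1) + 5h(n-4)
The order is the largest lag k for which h(n-k) appears. Here the deepest term is h(n-4), so the order is 4.

Order 4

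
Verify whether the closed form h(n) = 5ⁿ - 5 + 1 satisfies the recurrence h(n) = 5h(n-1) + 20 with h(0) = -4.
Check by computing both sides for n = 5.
From the recurrence with h(0) = -4:
  h(0) = -4, h(1) = 0, h(2) = 20, h(3) = 120, h(4) = 620, h(5) = 3120
  so the recurrence gives h(5) = 3120.
From the proposed closed form h(n) = 5ⁿ - 5 + 1:
  h(5) = 3121.
The recurrence gives 3120 but the closed form gives 3121, so the closed form does not satisfy the recurrence.

No, the closed form is incorrect.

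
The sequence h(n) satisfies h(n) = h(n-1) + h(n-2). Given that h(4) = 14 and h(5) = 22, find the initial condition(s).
Work backwards using h(k) = h(k+2) - h(k+1):
h(3) = h(5) - h(4) = 22 - 14 = 8
h(2) = h(4) - h(3) = 14 - 8 = 6
h(1) = h(3) - h(2) = 8 - 6 = 2
h(0) = h(2) - h(1) = 6 - 2 = 4

h(0) = 4, h(1) = 2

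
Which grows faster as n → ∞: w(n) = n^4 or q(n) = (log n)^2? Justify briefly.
Comparing growth rates:
Growth-rate hierarchy: log n ≺ any polynomial ≺ any exponential cⁿ (c>1) ≺ n! ≺ nⁿ.
polynomial degree 4 dominates polylogarithmic (log n)^2 asymptotically.

w(n) grows faster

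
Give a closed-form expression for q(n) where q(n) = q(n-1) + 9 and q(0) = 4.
Recurrence: q(n) = q(n-1) + 9, initial: q(0) = 4.
Each step adds 9, so q(n) = q(0) + 9n = 9n + 4.

q(n) = 9n + 4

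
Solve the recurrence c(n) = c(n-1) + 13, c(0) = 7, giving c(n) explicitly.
Recurrence: c(n) = c(n-1) + 13, initial: c(0) = 7.
Each step adds 13, so c(n) = c(0) + 13n = 13n + 7.

c(n) = 13n + 7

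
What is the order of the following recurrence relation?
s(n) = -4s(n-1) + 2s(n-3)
The order is the largest lag k for which s(n-k) appears. Here the deepest term is s(n-3), so the order is 3.

Order 3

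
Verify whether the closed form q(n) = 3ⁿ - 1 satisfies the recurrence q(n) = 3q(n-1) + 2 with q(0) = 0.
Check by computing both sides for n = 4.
From the recurrence with q(0) = 0:
  q(0) = 0, q(1) = 2, q(2) = 8, q(3) = 26, q(4) = 80
  so the recurrence gives q(4) = 80.
From the proposed closed form q(n) = 3ⁿ - 1:
  q(4) = 80.
Both sides give 80 at n = 4, and the initial condition(s) match, so the closed form is consistent.

Yes, the closed form is correct.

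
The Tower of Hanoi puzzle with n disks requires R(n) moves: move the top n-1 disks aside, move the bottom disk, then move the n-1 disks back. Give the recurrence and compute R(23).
Moving n disks = move the top n-1 disks aside (R(n-1) moves) + move the largest disk (1 move) + move the n-1 disks back on top (R(n-1) moves), so R(n) = 2R(n-1) + 1, with R(1) = 1 (a single disk takes one move).
First terms: 1, 3, 7, 15, 31, 63, … — each is one less than a power of 2. Indeed R(n) + 1 = 2(R(n-1) + 1) with R(1) + 1 = 2, so R(n) + 1 = 2ⁿ and R(n) = 2ⁿ - 1.
Hence R(23) = 2^23 - 1 = 8388608 - 1 = 8388607.

R(n) = 2R(n-1) + 1, R(1) = 1; R(23) = 8388607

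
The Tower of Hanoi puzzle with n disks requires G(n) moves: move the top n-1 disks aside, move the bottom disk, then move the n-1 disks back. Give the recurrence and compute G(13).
Moving n disks = move the top n-1 disks aside (G(n-1) moves) + move the largest disk (1 move) + move the n-1 disks back on top (G(n-1) moves), so G(n) = 2G(n-1) + 1, with G(1) = 1 (a single disk takes one move).
First terms: 1, 3, 7, 15, 31, 63, … — each is one less than a power of 2. Indeed G(n) + 1 = 2(G(n-1) + 1) with G(1) + 1 = 2, so G(n) + 1 = 2ⁿ and G(n) = 2ⁿ - 1.
Hence G(13) = 2^13 - 1 = 8192 - 1 = 8191.

G(n) = 2G(n-1) + 1, G(1) = 1; G(13) = 8191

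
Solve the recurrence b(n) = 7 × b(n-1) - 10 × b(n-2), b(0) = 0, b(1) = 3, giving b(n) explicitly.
Recurrence: b(n) = 7 × b(n-1) - 10 × b(n-2), initial: b(0) = 0, b(1) = 3.
Characteristic equation: r² - 7r + 10 = 0, which factors as (r - 5)(r - 2) = 0, so r = 5, 2. General solution b(n) = A·5ⁿ + B·2ⁿ. From b(0) = 0: A + B = 0. From b(1) = 3: 5A + 2B = 3. Solving gives A = 1, B = -1.

b(n) = 5ⁿ - 2ⁿ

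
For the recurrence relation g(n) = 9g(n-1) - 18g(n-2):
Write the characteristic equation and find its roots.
Substitute g(n) = rⁿ and divide through by rⁿ⁻²: r² - 9r + 18 = 0
Factor: (r - 6)(r - 3) = 0, so r = 6, 3.
General solution: g(n) = A·6ⁿ + B·3ⁿ

Characteristic: r² - 9r + 18 = 0, Roots: r = 6, 3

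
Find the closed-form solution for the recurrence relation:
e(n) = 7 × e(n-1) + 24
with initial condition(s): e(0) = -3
Recurrence: e(n) = 7 × e(n-1) + 24, initial: e(0) = -3.
Try e(n) = A·7ⁿ + C. Substituting: A·7ⁿ + C = 7(A·7ⁿ⁻¹ + C) + 24 = A·7ⁿ + 7C + 24, so C = 7C + 24, giving C = -4. Then e(0) = A - 4 = -3 gives A = 1.

e(n) = 7ⁿ - 4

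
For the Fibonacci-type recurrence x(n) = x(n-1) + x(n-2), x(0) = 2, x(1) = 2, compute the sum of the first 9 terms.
Computing the sequence terms: 2, 2, 4, 6, 10, 16, 26, 42, 68
Adding these values together:

176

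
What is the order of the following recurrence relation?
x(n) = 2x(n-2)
The order is the largest lag k for which x(n-k) appears. Here the deepest term is x(n-2), so the order is 2.

Order 2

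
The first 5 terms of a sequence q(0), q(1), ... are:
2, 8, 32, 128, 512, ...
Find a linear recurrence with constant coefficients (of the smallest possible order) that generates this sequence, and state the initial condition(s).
Look for the lowest-order linear relation among consecutive terms.
Observation: each term is 4× the previous.
Check at n=2: 4·8 = 32. ✓

q(n) = 4 × q(n-1), q(0) = 2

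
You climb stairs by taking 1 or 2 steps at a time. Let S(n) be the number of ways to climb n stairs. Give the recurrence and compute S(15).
Condition on the size of the last step (1 to 2): before it there were n-1, …, n-2 stairs climbed, and these cases are disjoint, so S(n) = S(n-1) + S(n-2) (Fibonacci-type sequence).
Initial conditions by direct count (compositions of i into parts ≤ 2): S(1) = 1; S(2) = 2.
Iterating the recurrence: S(3) = 3, S(4) = 5, S(5) = 8, S(6) = 13, S(7) = 21, S(8) = 34, S(9) = 55, S(10) = 89, S(11) = 144, S(12) = 233, S(13) = 377, S(14) = 610, S(15) = 987.

S(n) = S(n-1) + S(n-2), S(1) = 1, S(2) = 2; S(15) = 987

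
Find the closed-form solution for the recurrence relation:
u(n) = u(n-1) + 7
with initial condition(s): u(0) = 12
Recurrence: u(n) = u(n-1) + 7, initial: u(0) = 12.
Each step adds 7, so u(n) = u(0) + 7n = 7n + 12.

u(n) = 7n + 12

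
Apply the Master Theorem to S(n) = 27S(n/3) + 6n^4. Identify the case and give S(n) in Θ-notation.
Master Theorem template: S(n) = a·S(n/b) + f(n).
Here: a=27, b=3, f(n)=6n^4
Compute log_b(a) = log_3(27) = 3.
f(n) = 6n^4 = Ω(n^(3+ε)) with ε = 1, and the regularity condition holds (a·f(n/b) = (a/b^4)·f(n) with a/b^4 = 3^-1 < 1). Case 3: S(n) = Θ(f(n)) = Θ(n^4).

Case 3: S(n) = Θ(n^4)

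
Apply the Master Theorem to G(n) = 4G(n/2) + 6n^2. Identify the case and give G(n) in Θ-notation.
Master Theorem template: G(n) = a·G(n/b) + f(n).
Here: a=4, b=2, f(n)=6n^2
Compute log_b(a) = log_2(4) = 2.
f(n) = 6n^2 = Θ(n^2). Case 2: G(n) = Θ(n^2 log n).

Case 2: G(n) = Θ(n^2 log n)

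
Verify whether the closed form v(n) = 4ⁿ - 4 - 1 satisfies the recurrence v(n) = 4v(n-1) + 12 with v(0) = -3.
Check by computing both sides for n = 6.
From the recurrence with v(0) = -3:
  v(0) = -3, v(1) = 0, v(2) = 12, v(3) = 60, v(4) = 252, v(5) = 1020, v(6) = 4092
  so the recurrence gives v(6) = 4092.
From the proposed closed form v(n) = 4ⁿ - 4 - 1:
  v(6) = 4091.
The recurrence gives 4092 but the closed form gives 4091, so the closed form does not satisfy the recurrence.

No, the closed form is incorrect.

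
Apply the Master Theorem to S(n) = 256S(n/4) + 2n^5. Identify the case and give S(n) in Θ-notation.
Master Theorem template: S(n) = a·S(n/b) + f(n).
Here: a=256, b=4, f(n)=2n^5
Compute log_b(a) = log_4(256) = 4.
f(n) = 2n^5 = Ω(n^(4+ε)) with ε = 1, and the regularity condition holds (a·f(n/b) = (a/b^5)·f(n) with a/b^5 = 4^-1 < 1). Case 3: S(n) = Θ(f(n)) = Θ(n^5).

Case 3: S(n) = Θ(n^5)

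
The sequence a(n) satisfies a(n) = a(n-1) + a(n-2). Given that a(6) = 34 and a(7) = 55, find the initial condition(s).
Work backwards using a(k) = a(k+2) - a(k+1):
a(5) = a(7) - a(6) = 55 - 34 = 21
a(4) = a(6) - a(5) = 34 - 21 = 13
a(3) = a(5) - a(4) = 21 - 13 = 8
a(2) = a(4) - a(3) = 13 - 8 = 5
a(1) = a(3) - a(2) = 8 - 5 = 3
a(0) = a(2) - a(1) = 5 - 3 = 2

a(0) = 2, a(1) = 3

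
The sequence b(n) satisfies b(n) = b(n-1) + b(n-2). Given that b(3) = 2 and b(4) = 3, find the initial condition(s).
Work backwards using b(k) = b(k+2) - b(k+1):
b(2) = b(4) - b(3) = 3 - 2 = 1
b(1) = b(3) - b(2) = 2 - 1 = 1
b(0) = b(2) - b(1) = 1 - 1 = 0

b(0) = 0, b(1) = 1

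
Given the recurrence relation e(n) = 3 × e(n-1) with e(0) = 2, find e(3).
Computing step by step:
e(0) = 2
e(1) = 3 × 2 = 6
e(2) = 3 × 6 = 18
e(3) = 3 × 18 = 54

54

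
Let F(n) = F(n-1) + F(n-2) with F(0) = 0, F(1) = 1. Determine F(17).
Computing the sequence terms:
0, 1, 1, 2, 3, 5, 8, 13, 21, 34, 55, 89, 144, 233, 377, 610, 987, 1597

1597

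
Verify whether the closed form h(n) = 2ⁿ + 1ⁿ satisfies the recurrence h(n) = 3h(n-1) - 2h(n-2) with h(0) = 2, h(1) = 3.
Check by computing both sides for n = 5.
From the recurrence with h(0) = 2, h(1) = 3:
  h(0) = 2, h(1) = 3, h(2) = 5, h(3) = 9, h(4) = 17, h(5) = 33
  so the recurrence gives h(5) = 33.
From the proposed closed form h(n) = 2ⁿ + 1ⁿ:
  h(5) = 33.
Both sides give 33 at n = 5, and the initial condition(s) match, so the closed form is consistent.

Yes, the closed form is correct.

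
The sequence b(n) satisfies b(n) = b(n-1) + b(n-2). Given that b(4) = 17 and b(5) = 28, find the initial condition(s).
Work backwards using b(k) = b(k+2) - b(k+1):
b(3) = b(5) - b(4) = 28 - 17 = 11
b(2) = b(4) - b(3) = 17 - 11 = 6
b(1) = b(3) - b(2) = 11 - 6 = 5
b(0) = b(2) - b(1) = 6 - 5 = 1

b(0) = 1, b(1) = 5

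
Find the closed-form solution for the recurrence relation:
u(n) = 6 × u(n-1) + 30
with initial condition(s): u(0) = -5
Recurrence: u(n) = 6 × u(n-1) + 30, initial: u(0) = -5.
Try u(n) = A·6ⁿ + C. Substituting: A·6ⁿ + C = 6(A·6ⁿ⁻¹ + C) + 30 = A·6ⁿ + 6C + 30, so C = 6C + 30, giving C = -6. Then u(0) = A - 6 = -5 gives A = 1.

u(n) = 6ⁿ - 6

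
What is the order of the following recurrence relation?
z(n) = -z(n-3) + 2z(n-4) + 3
The order is the largest lag k for which z(n-k) appears. Here the deepest term is z(n-4) (the 3 term is non-homogeneous and does not affect the order), so the order is 4.

Order 4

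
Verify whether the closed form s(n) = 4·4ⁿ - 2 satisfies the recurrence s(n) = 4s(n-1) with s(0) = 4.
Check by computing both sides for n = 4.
From the recurrence with s(0) = 4:
  s(0) = 4, s(1) = 16, s(2) = 64, s(3) = 256, s(4) = 1024
  so the recurrence gives s(4) = 1024.
From the proposed closed form s(n) = 4·4ⁿ - 2:
  s(4) = 1022.
The recurrence gives 1024 but the closed form gives 1022, so the closed form does not satisfy the recurrence.

No, the closed form is incorrect.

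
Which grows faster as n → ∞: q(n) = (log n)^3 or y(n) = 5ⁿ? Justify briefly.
Comparing growth rates:
Growth-rate hierarchy: log n ≺ any polynomial ≺ any exponential cⁿ (c>1) ≺ n! ≺ nⁿ.
exponential base 5 dominates polylogarithmic (log n)^3 asymptotically.

y(n) grows faster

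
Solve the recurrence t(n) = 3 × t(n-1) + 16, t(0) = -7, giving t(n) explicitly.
Recurrence: t(n) = 3 × t(n-1) + 16, initial: t(0) = -7.
Try t(n) = A·3ⁿ + C. Substituting: A·3ⁿ + C = 3(A·3ⁿ⁻¹ + C) + 16 = A·3ⁿ + 3C + 16, so C = 3C + 16, giving C = -8. Then t(0) = A - 8 = -7 gives A = 1.

t(n) = 3ⁿ - 8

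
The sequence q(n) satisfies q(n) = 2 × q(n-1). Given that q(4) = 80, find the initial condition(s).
In general q(n) = 2ⁿ · q(0). At n = 4: q(0) = q(4) / 2^4 = 80 / 16 = 5.

q(0) = 5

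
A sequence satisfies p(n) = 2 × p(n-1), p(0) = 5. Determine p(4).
Computing step by step:
p(0) = 5
p(1) = 2 × 5 = 10
p(2) = 2 × 10 = 20
p(3) = 2 × 20 = 40
p(4) = 2 × 40 = 80

80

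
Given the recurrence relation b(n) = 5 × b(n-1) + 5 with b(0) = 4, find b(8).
Computing step by step:
b(0) = 4
b(1) = 5 × 4 + 5 = 25
b(2) = 5 × 25 + 5 = 130
b(3) = 5 × 130 + 5 = 655
b(4) = 5 × 655 + 5 = 3280
b(5) = 5 × 3280 + 5 = 16405
b(6) = 5 × 16405 + 5 = 82030
b(7) = 5 × 82030 + 5 = 410155
b(8) = 5 × 410155 + 5 = 2050780

2050780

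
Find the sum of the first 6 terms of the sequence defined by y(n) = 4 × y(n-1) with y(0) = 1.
Computing the sequence terms: 1, 4, 16, 64, 256, 1024
Adding these values together:

1365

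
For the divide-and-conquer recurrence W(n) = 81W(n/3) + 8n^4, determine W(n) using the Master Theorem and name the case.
Master Theorem template: W(n) = a·W(n/b) + f(n).
Here: a=81, b=3, f(n)=8n^4
Compute log_b(a) = log_3(81) = 4.
f(n) = 8n^4 = Θ(n^4). Case 2: W(n) = Θ(n^4 log n).

Case 2: W(n) = Θ(n^4 log n)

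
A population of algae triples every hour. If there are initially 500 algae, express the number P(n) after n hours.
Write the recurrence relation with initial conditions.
Each hour multiplies the count by 3, so the count after n hours depends only on the count after n-1 hours: P(n) = 3 × P(n-1). The starting count gives P(0) = 500.
Unrolling n times gives the closed form P(n) = 500 × 3ⁿ.

P(n) = 3 × P(n-1), P(0) = 500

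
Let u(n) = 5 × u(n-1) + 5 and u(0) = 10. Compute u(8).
Computing step by step:
u(0) = 10
u(1) = 5 × 10 + 5 = 55
u(2) = 5 × 55 + 5 = 280
u(3) = 5 × 280 + 5 = 1405
u(4) = 5 × 1405 + 5 = 7030
u(5) = 5 × 7030 + 5 = 35155
u(6) = 5 × 35155 + 5 = 175780
u(7) = 5 × 175780 + 5 = 878905
u(8) = 5 × 878905 + 5 = 4394530

4394530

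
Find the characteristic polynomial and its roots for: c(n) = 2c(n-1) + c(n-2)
Substitute c(n) = rⁿ and divide through by rⁿ⁻²: r² - 2r - 1 = 0
Discriminant: 2² + 4·1 = 8, not a perfect square, so by the quadratic formula r = (2 ± √8)/2.
General solution: c(n) = A·r₁ⁿ + B·r₂ⁿ where r₁,r₂ = (2 ± √8)/2

Characteristic: r² - 2r - 1 = 0, Roots: r = (2 ± √8)/2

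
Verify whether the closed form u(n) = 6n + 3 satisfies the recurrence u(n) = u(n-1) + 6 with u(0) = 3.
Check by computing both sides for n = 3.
From the recurrence with u(0) = 3:
  u(0) = 3, u(1) = 9, u(2) = 15, u(3) = 21
  so the recurrence gives u(3) = 21.
From the proposed closed form u(n) = 6n + 3:
  u(3) = 21.
Both sides give 21 at n = 3, and the initial condition(s) match, so the closed form is consistent.

Yes, the closed form is correct.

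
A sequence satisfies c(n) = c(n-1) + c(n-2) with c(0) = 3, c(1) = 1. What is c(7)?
Computing the sequence terms:
3, 1, 4, 5, 9, 14, 23, 37

37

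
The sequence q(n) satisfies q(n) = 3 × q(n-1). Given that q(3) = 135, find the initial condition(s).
In general q(n) = 3ⁿ · q(0). At n = 3: q(0) = q(3) / 3^3 = 135 / 27 = 5.

q(0) = 5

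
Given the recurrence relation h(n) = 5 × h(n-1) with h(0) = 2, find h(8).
Computing step by step:
h(0) = 2
h(1) = 5 × 2 = 10
h(2) = 5 × 10 = 50
h(3) = 5 × 50 = 250
h(4) = 5 × 250 = 1250
h(5) = 5 × 1250 = 6250
h(6) = 5 × 6250 = 31250
h(7) = 5 × 31250 = 156250
h(8) = 5 × 156250 = 781250

781250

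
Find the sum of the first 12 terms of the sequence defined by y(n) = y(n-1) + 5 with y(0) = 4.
Computing the sequence terms: 4, 9, 14, 19, 24, 29, 34, 39, 44, 49, 54, 59
Adding these values together:

378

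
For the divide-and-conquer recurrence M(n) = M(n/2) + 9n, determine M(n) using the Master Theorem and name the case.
Master Theorem template: M(n) = a·M(n/b) + f(n).
Here: a=1, b=2, f(n)=9n
Compute log_b(a) = log_2(1) = 0.
f(n) = 9n = Ω(n^(0+ε)) with ε = 1, and the regularity condition holds (a·f(n/b) = (a/b^1)·f(n) with a/b^1 = 2^-1 < 1). Case 3: M(n) = Θ(f(n)) = Θ(n).

Case 3: M(n) = Θ(n)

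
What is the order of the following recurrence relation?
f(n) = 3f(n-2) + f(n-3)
The order is the largest lag k for which f(n-k) appears. Here the deepest term is f(n-3), so the order is 3.

Order 3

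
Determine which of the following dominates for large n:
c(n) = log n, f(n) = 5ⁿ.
Comparing growth rates:
Growth-rate hierarchy: log n ≺ any polynomial ≺ any exponential cⁿ (c>1) ≺ n! ≺ nⁿ.
exponential base 5 dominates logarithmic asymptotically.

f(n) grows faster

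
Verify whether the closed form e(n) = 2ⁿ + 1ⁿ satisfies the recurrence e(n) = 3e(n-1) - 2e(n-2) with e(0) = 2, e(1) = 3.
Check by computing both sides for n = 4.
From the recurrence with e(0) = 2, e(1) = 3:
  e(0) = 2, e(1) = 3, e(2) = 5, e(3) = 9, e(4) = 17
  so the recurrence gives e(4) = 17.
From the proposed closed form e(n) = 2ⁿ + 1ⁿ:
  e(4) = 17.
Both sides give 17 at n = 4, and the initial condition(s) match, so the closed form is consistent.

Yes, the closed form is correct.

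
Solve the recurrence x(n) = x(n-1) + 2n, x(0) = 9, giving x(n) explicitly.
Recurrence: x(n) = x(n-1) + 2n, initial: x(0) = 9.
Telescoping: x(n) = x(0) + 2·Σᵢ₌₁ⁿ i = 9 + 2·n(n+1)/2.

x(n) = 2·n(n+1)/2 + 9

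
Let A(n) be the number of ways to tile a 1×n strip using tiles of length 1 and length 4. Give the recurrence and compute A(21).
Condition on the last tile: it has length 1 (leaving a 1×(n-1) strip) or length 4 (leaving a 1×(n-4) strip), so A(n) = A(n-1) + A(n-4) (order-4 linear recurrence).
For 0 ≤ i < 4 only unit tiles fit, so A(i) = 1.
Iterating the recurrence: A(4) = 2, A(5) = 3, A(6) = 4, A(7) = 5, A(8) = 7, A(9) = 10, A(10) = 14, A(11) = 19, A(12) = 26, A(13) = 36, A(14) = 50, A(15) = 69, A(16) = 95, A(17) = 131, A(18) = 181, A(19) = 250, A(20) = 345, A(21) = 476.

A(n) = A(n-1) + A(n-4), with A(i) = 1 for 0 ≤ i < 4; A(21) = 476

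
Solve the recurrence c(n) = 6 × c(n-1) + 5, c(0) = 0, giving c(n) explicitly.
Recurrence: c(n) = 6 × c(n-1) + 5, initial: c(0) = 0.
Try c(n) = A·6ⁿ + C. Substituting: A·6ⁿ + C = 6(A·6ⁿ⁻¹ + C) + 5 = A·6ⁿ + 6C + 5, so C = 6C + 5, giving C = -1. Then c(0) = A - 1 = 0 gives A = 1.

c(n) = 6ⁿ - 1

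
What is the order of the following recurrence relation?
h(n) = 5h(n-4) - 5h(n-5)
The order is the largest lag k for which h(n-k) appears. Here the deepest term is h(n-5), so the order is 5.

Order 5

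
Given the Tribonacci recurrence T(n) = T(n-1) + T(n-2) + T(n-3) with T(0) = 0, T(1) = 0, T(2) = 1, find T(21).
Computing the sequence terms:
0, 0, 1, 1, 2, 4, 7, 13, 24, 44, 81, 149, 274, 504, 927, 1705, 3136, 5768, 10609, 19513, 35890, 66012

66012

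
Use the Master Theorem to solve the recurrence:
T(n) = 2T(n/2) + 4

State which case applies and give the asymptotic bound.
Master Theorem template: T(n) = a·T(n/b) + f(n).
Here: a=2, b=2, f(n)=4
Compute log_b(a) = log_2(2) = 1.
f(n) = 4 = O(n^(1-ε)) with ε = 1. Case 1: T(n) = Θ(n^log_b(a)) = Θ(n).

Case 1: T(n) = Θ(n)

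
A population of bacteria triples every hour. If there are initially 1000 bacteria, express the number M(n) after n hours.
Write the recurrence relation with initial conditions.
Each hour multiplies the count by 3, so the count after n hours depends only on the count after n-1 hours: M(n) = 3 × M(n-1). The starting count gives M(0) = 1000.
Unrolling n times gives the closed form M(n) = 1000 × 3ⁿ.

M(n) = 3 × M(n-1), M(0) = 1000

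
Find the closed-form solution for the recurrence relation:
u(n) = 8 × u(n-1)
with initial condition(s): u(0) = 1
Recurrence: u(n) = 8 × u(n-1), initial: u(0) = 1.
Each term is 8 times the previous, so this is geometric with ratio 8. After n steps: u(n) = u(0)·8ⁿ = 8ⁿ.

u(n) = 8ⁿ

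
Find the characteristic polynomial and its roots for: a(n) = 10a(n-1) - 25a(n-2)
Substitute a(n) = rⁿ and divide through by rⁿ⁻²: r² - 10r + 25 = 0
Factor: (r - 5)² = 0, so r = 5 (double root).
General solution: a(n) = (A + Bn)·5ⁿ

Characteristic: r² - 10r + 25 = 0, Roots: r = 5 (double root)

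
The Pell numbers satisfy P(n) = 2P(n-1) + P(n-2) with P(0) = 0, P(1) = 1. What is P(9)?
Computing the sequence terms:
0, 1, 2, 5, 12, 29, 70, 169, 408, 985

985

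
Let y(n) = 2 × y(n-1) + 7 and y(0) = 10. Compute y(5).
Computing step by step:
y(0) = 10
y(1) = 2 × 10 + 7 = 27
y(2) = 2 × 27 + 7 = 61
y(3) = 2 × 61 + 7 = 129
y(4) = 2 × 129 + 7 = 265
y(5) = 2 × 265 + 7 = 537

537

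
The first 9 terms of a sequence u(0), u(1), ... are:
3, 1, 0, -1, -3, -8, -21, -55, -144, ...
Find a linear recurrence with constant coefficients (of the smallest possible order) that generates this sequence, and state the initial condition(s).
Look for the lowest-order linear relation among consecutive terms.
Observation: u(n) - 3·u(n-1) - (-1)·u(n-2) = 0 holds for the shown terms, and no order-1 relation u(n) = α·u(n-1) + β fits.
Check at n=3: 3·0 + (-1)·1 = -1. ✓

u(n) = 3u(n-1) - u(n-2), u(0) = 3, u(1) = 1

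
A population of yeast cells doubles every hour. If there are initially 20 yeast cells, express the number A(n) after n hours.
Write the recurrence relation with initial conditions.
Each hour multiplies the count by 2, so the count after n hours depends only on the count after n-1 hours: A(n) = 2 × A(n-1). The starting count gives A(0) = 20.
Unrolling n times gives the closed form A(n) = 20 × 2ⁿ.

A(n) = 2 × A(n-1), A(0) = 20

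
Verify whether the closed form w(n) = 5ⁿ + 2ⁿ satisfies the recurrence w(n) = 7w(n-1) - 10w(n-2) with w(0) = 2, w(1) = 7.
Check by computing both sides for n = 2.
From the recurrence with w(0) = 2, w(1) = 7:
  w(0) = 2, w(1) = 7, w(2) = 29
  so the recurrence gives w(2) = 29.
From the proposed closed form w(n) = 5ⁿ + 2ⁿ:
  w(2) = 29.
Both sides give 29 at n = 2, and the initial condition(s) match, so the closed form is consistent.

Yes, the closed form is correct.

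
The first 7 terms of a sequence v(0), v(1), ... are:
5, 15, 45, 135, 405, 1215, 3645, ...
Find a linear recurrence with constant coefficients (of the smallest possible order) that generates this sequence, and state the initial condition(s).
Look for the lowest-order linear relation among consecutive terms.
Observation: each term is 3× the previous.
Check at n=2: 3·15 = 45. ✓

v(n) = 3 × v(n-1), v(0) = 5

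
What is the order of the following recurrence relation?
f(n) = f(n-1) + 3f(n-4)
The order is the largest lag k for which f(n-k) appears. Here the deepest term is f(n-4), so the order is 4.

Order 4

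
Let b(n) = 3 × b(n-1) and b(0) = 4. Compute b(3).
Computing step by step:
b(0) = 4
b(1) = 3 × 4 = 12
b(2) = 3 × 12 = 36
b(3) = 3 × 36 = 108

108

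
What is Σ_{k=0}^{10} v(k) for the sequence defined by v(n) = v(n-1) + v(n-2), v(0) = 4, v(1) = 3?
Computing the sequence terms: 4, 3, 7, 10, 17, 27, 44, 71, 115, 186, 301
Adding these values together:

785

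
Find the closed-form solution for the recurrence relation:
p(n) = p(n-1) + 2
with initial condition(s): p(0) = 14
Recurrence: p(n) = p(n-1) + 2, initial: p(0) = 14.
Each step adds 2, so p(n) = p(0) + 2n = 2n + 14.

p(n) = 2n + 14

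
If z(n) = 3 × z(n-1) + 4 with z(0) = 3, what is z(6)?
Computing step by step:
z(0) = 3
z(1) = 3 × 3 + 4 = 13
z(2) = 3 × 13 + 4 = 43
z(3) = 3 × 43 + 4 = 133
z(4) = 3 × 133 + 4 = 403
z(5) = 3 × 403 + 4 = 1213
z(6) = 3 × 1213 + 4 = 3643

3643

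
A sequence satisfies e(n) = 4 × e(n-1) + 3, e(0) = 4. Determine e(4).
Computing step by step:
e(0) = 4
e(1) = 4 × 4 + 3 = 19
e(2) = 4 × 19 + 3 = 79
e(3) = 4 × 79 + 3 = 319
e(4) = 4 × 319 + 3 = 1279

1279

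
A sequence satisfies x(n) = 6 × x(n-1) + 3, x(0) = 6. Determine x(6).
Computing step by step:
x(0) = 6
x(1) = 6 × 6 + 3 = 39
x(2) = 6 × 39 + 3 = 237
x(3) = 6 × 237 + 3 = 1425
x(4) = 6 × 1425 + 3 = 8553
x(5) = 6 × 8553 + 3 = 51321
x(6) = 6 × 51321 + 3 = 307929

307929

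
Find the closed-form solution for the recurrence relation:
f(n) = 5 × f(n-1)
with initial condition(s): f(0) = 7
Recurrence: f(n) = 5 × f(n-1), initial: f(0) = 7.
Each term is 5 times the previous, so this is geometric with ratio 5. After n steps: f(n) = f(0)·5ⁿ = 7·5ⁿ.

f(n) = 7·5ⁿ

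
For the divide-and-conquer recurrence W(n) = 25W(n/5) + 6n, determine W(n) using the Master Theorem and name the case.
Master Theorem template: W(n) = a·W(n/b) + f(n).
Here: a=25, b=5, f(n)=6n
Compute log_b(a) = log_5(25) = 2.
f(n) = 6n = O(n^(2-ε)) with ε = 1. Case 1: W(n) = Θ(n^log_b(a)) = Θ(n^2).

Case 1: W(n) = Θ(n^2)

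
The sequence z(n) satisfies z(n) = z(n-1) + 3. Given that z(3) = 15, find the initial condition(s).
z(3) = z(0) + 3·3, so z(0) = 15 - 9 = 6.

z(0) = 6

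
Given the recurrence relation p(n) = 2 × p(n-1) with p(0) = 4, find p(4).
Computing step by step:
p(0) = 4
p(1) = 2 × 4 = 8
p(2) = 2 × 8 = 16
p(3) = 2 × 16 = 32
p(4) = 2 × 32 = 64

64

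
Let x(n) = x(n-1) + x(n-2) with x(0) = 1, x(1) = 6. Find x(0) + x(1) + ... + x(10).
Computing the sequence terms: 1, 6, 7, 13, 20, 33, 53, 86, 139, 225, 364
Adding these values together:

947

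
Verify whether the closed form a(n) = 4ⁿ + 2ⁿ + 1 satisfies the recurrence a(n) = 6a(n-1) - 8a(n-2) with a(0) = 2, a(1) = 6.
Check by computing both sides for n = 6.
From the recurrence with a(0) = 2, a(1) = 6:
  a(0) = 2, a(1) = 6, a(2) = 20, a(3) = 72, a(4) = 272, a(5) = 1056, a(6) = 4160
  so the recurrence gives a(6) = 4160.
From the proposed closed form a(n) = 4ⁿ + 2ⁿ + 1:
  a(6) = 4161.
The recurrence gives 4160 but the closed form gives 4161, so the closed form does not satisfy the recurrence.

No, the closed form is incorrect.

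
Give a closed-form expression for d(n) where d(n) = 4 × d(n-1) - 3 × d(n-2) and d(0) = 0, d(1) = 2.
Recurrence: d(n) = 4 × d(n-1) - 3 × d(n-2), initial: d(0) = 0, d(1) = 2.
Characteristic equation: r² - 4r + 3 = 0, which factors as (r - 3)(r - 1) = 0, so r = 3, 1. General solution d(n) = A·3ⁿ + B·1ⁿ. From d(0) = 0: A + B = 0. From d(1) = 2: 3A + 1B = 2. Solving gives A = 1, B = -1.

d(n) = 3ⁿ - 1ⁿ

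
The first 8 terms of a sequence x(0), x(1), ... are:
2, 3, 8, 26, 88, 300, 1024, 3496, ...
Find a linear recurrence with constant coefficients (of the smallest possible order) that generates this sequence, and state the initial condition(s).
Look for the lowest-order linear relation among consecutive terms.
Observation: x(n) - 4·x(n-1) - (-2)·x(n-2) = 0 holds for the shown terms, and no order-1 relation x(n) = α·x(n-1) + β fits.
Check at n=3: 4·8 + (-2)·3 = 26. ✓

x(n) = 4x(n-1) - 2x(n-2), x(0) = 2, x(1) = 3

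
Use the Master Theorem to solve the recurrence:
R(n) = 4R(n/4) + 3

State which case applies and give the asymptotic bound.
Master Theorem template: R(n) = a·R(n/b) + f(n).
Here: a=4, b=4, f(n)=3
Compute log_b(a) = log_4(4) = 1.
f(n) = 3 = O(n^(1-ε)) with ε = 1. Case 1: R(n) = Θ(n^log_b(a)) = Θ(n).

Case 1: R(n) = Θ(n)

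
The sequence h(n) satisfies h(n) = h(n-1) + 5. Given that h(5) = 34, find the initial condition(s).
h(5) = h(0) + 5·5, so h(0) = 34 - 25 = 9.

h(0) = 9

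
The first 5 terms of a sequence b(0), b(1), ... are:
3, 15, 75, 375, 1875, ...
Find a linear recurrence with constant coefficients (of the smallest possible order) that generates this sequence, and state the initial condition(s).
Look for the lowest-order linear relation among consecutive terms.
Observation: each term is 5× the previous.
Check at n=2: 5·15 = 75. ✓

b(n) = 5 × b(n-1), b(0) = 3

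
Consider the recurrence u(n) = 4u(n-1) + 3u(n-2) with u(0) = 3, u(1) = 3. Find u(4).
Computing the sequence terms:
3, 3, 21, 93, 435

435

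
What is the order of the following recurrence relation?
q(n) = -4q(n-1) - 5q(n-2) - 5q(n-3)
The order is the largest lag k for which q(n-k) appears. Here the deepest term is q(n-3), so the order is 3.

Order 3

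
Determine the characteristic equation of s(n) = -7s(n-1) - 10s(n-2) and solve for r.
Substitute s(n) = rⁿ and divide through by rⁿ⁻²: r² + 7r + 10 = 0
Factor: (r + 2)(r + 5) = 0, so r = -2, -5.
General solution: s(n) = A·(-2)ⁿ + B·(-5)ⁿ

Characteristic: r² + 7r + 10 = 0, Roots: r = -2, -5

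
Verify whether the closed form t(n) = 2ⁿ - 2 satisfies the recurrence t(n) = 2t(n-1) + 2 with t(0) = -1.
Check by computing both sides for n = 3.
From the recurrence with t(0) = -1:
  t(0) = -1, t(1) = 0, t(2) = 2, t(3) = 6
  so the recurrence gives t(3) = 6.
From the proposed closed form t(n) = 2ⁿ - 2:
  t(3) = 6.
Both sides give 6 at n = 3, and the initial condition(s) match, so the closed form is consistent.

Yes, the closed form is correct.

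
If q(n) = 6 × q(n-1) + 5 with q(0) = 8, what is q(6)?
Computing step by step:
q(0) = 8
q(1) = 6 × 8 + 5 = 53
q(2) = 6 × 53 + 5 = 323
q(3) = 6 × 323 + 5 = 1943
q(4) = 6 × 1943 + 5 = 11663
q(5) = 6 × 11663 + 5 = 69983
q(6) = 6 × 69983 + 5 = 419903

419903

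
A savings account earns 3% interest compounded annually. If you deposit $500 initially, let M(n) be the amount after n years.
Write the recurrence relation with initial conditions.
Each year the balance grows by 3%, i.e. is multiplied by 1 + 3/100 = 1.03, so M(n) = 1.03 × M(n-1). The initial deposit gives M(0) = 500.
Unrolling gives the closed form M(n) = 500 × (1.03)ⁿ.

M(n) = 1.03 × M(n-1), M(0) = 500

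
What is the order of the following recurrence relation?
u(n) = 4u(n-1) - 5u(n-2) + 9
The order is the largest lag k for which u(n-k) appears. Here the deepest term is u(n-2) (the 9 term is non-homogeneous and does not affect the order), so the order is 2.

Order 2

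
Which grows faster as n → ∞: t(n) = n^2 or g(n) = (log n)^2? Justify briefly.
Comparing growth rates:
Growth-rate hierarchy: log n ≺ any polynomial ≺ any exponential cⁿ (c>1) ≺ n! ≺ nⁿ.
polynomial degree 2 dominates polylogarithmic (log n)^2 asymptotically.

t(n) grows faster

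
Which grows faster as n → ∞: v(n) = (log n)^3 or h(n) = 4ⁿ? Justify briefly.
Comparing growth rates:
Growth-rate hierarchy: log n ≺ any polynomial ≺ any exponential cⁿ (c>1) ≺ n! ≺ nⁿ.
exponential base 4 dominates polylogarithmic (log n)^3 asymptotically.

h(n) grows faster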